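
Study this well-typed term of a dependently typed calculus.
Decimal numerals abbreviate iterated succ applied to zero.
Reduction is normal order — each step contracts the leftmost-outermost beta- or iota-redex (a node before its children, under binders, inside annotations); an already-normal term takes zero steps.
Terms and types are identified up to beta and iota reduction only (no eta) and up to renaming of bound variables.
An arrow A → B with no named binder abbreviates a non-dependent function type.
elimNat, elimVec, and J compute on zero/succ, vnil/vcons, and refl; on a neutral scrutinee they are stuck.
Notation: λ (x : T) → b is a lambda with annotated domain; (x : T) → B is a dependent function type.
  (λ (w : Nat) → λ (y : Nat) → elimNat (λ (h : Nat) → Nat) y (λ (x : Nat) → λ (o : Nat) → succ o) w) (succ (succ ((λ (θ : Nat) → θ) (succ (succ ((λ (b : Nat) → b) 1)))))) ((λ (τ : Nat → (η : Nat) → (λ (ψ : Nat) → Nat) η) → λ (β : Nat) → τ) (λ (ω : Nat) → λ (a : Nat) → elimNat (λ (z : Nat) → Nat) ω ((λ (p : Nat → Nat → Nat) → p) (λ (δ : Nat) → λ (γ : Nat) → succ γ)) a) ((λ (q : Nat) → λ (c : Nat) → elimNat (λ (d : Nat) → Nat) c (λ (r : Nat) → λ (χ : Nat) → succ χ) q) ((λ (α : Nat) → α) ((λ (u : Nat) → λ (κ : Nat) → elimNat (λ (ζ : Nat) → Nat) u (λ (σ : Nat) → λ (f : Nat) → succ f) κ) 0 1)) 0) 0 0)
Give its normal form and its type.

reduced normal form:
  5
the term's type:
  Nat


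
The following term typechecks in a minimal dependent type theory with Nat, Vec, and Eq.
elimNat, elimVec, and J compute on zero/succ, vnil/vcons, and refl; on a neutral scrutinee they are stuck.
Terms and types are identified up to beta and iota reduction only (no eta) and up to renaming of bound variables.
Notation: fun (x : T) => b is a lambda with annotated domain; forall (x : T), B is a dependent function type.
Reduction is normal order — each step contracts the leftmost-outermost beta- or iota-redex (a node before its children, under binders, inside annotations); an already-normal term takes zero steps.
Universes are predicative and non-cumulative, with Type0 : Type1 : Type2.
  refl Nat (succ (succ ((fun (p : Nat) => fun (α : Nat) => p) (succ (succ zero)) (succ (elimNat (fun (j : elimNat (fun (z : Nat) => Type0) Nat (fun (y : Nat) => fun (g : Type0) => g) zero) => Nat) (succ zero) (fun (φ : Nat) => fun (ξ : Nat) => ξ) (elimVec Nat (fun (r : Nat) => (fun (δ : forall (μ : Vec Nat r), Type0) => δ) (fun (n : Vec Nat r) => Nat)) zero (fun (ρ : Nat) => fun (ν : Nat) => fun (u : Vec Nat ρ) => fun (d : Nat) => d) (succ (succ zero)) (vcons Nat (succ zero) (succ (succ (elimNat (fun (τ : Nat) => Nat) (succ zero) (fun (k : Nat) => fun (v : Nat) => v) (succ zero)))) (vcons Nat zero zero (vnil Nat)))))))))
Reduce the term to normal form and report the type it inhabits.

normal form:
  refl Nat (succ (succ (succ (succ zero))))
inferred type:
  Eq Nat (succ (succ (succ (succ zero)))) (succ (succ (succ (succ zero))))
observation: the first redex contracted is a beta-redex; the normal form is reached in 2 normal-order steps.


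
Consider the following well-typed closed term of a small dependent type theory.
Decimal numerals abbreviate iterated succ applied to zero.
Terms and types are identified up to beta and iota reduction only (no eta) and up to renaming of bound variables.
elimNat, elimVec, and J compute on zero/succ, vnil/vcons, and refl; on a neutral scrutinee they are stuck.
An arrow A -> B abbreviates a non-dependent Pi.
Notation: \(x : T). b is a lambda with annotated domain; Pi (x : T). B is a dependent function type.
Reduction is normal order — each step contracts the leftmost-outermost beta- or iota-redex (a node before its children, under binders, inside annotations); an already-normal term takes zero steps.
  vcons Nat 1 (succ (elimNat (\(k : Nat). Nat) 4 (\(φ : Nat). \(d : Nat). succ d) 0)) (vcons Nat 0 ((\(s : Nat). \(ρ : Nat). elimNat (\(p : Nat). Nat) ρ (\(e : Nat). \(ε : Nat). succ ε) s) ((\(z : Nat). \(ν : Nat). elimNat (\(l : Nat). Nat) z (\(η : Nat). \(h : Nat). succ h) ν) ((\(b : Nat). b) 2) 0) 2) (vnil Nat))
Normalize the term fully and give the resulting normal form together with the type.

normal form:
  vcons Nat 1 5 (vcons Nat 0 4 (vnil Nat))
type:
  Vec Nat 2


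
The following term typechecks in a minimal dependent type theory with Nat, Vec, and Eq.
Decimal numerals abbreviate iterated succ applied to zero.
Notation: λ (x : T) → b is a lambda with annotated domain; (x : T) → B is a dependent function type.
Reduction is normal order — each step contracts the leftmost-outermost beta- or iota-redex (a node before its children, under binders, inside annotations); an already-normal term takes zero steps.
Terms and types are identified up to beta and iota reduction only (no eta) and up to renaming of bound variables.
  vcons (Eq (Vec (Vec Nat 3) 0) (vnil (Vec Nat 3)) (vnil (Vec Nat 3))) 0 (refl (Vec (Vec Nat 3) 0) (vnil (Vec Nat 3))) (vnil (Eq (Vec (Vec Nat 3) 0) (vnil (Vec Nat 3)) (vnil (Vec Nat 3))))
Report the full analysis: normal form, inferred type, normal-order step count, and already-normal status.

reduced normal form:
  vcons (Eq (Vec (Vec Nat 3) 0) (vnil (Vec Nat 3)) (vnil (Vec Nat 3))) 0 (refl (Vec (Vec Nat 3) 0) (vnil (Vec Nat 3))) (vnil (Eq (Vec (Vec Nat 3) 0) (vnil (Vec Nat 3)) (vnil (Vec Nat 3))))
inferred type:
  Vec (Eq (Vec (Vec Nat 3) 0) (vnil (Vec Nat 3)) (vnil (Vec Nat 3))) 1
steps to reach normal form (normal order): 0
started in normal form: yes


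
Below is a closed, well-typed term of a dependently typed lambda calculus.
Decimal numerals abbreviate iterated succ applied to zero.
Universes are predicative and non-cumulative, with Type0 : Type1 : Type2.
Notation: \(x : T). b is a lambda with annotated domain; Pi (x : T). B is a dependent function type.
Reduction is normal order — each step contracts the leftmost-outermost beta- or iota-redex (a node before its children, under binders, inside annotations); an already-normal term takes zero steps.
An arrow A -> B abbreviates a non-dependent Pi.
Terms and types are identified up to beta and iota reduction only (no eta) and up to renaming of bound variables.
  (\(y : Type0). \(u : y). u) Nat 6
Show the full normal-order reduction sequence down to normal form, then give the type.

normal-order reduction sequence:
  (\(y : Type0). \(u : y). u) Nat 6
  ~> (\(y : Nat). y) 6
  ~> 6
inferred type:
  Nat


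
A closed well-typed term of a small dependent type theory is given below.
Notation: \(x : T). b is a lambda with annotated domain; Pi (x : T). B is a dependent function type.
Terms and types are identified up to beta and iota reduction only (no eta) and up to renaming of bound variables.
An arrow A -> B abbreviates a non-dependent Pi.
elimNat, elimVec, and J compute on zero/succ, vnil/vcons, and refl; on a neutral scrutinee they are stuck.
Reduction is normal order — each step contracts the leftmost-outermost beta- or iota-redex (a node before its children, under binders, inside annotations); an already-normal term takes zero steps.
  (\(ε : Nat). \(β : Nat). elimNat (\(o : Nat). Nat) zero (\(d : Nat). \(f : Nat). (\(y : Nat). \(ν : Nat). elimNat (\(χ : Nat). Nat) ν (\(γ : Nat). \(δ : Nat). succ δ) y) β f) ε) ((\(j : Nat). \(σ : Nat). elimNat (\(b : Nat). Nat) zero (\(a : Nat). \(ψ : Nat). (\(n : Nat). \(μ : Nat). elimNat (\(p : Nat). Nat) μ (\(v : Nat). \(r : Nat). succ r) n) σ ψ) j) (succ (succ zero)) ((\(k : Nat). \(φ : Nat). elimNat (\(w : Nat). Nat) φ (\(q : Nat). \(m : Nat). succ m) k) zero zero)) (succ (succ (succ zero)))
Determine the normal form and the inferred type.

normal form:
  zero
type:
  Nat


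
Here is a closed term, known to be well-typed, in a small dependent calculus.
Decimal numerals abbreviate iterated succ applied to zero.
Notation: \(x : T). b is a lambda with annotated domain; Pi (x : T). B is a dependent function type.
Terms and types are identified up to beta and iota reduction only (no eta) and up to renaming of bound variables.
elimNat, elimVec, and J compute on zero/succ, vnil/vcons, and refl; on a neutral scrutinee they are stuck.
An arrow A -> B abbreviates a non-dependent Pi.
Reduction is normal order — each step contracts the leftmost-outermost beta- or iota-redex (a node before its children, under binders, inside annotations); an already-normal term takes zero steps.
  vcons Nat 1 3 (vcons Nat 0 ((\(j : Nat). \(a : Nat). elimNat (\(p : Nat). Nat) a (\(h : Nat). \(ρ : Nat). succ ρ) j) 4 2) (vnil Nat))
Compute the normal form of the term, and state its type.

normal form:
  vcons Nat 1 3 (vcons Nat 0 6 (vnil Nat))
inferred type:
  Vec Nat 2
observation: the leftmost-outermost redex is a beta-redex, and normalization takes 15 steps.


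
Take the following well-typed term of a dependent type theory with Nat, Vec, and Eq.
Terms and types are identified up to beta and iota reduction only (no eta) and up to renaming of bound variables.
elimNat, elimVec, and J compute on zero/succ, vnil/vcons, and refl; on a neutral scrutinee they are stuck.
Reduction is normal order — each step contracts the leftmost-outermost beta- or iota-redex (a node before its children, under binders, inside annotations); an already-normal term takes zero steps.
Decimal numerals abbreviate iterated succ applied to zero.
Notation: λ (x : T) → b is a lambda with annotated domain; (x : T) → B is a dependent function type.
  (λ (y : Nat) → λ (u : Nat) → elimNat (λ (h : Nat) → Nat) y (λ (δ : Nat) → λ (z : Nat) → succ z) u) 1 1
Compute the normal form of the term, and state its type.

resulting normal form:
  2
type:
  Nat
observation: contracting a beta-redex first, the term normalizes in 6 steps.


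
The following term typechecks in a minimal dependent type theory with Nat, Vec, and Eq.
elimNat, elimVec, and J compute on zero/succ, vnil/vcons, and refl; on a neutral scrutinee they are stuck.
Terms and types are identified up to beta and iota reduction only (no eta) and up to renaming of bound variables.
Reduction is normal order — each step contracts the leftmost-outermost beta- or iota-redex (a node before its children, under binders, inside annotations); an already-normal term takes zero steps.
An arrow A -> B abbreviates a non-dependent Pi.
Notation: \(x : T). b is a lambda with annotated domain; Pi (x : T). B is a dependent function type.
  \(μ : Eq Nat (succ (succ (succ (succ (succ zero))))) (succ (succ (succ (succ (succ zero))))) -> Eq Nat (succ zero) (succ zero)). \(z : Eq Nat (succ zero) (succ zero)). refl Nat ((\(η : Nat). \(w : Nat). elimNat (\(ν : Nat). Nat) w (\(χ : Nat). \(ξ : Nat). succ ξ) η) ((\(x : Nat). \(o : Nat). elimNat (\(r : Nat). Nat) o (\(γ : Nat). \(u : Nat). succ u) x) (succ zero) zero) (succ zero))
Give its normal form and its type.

reduced normal form:
  \(μ : Eq Nat (succ (succ (succ (succ (succ zero))))) (succ (succ (succ (succ (succ zero))))) -> Eq Nat (succ zero) (succ zero)). \(z : Eq Nat (succ zero) (succ zero)). refl Nat (succ (succ zero))
the term's type:
  (Eq Nat (succ (succ (succ (succ (succ zero))))) (succ (succ (succ (succ (succ zero))))) -> Eq Nat (succ zero) (succ zero)) -> Eq Nat (succ zero) (succ zero) -> Eq Nat (succ (succ zero)) (succ (succ zero))
observation: normalization takes exactly 12 steps under the normal-order strategy.


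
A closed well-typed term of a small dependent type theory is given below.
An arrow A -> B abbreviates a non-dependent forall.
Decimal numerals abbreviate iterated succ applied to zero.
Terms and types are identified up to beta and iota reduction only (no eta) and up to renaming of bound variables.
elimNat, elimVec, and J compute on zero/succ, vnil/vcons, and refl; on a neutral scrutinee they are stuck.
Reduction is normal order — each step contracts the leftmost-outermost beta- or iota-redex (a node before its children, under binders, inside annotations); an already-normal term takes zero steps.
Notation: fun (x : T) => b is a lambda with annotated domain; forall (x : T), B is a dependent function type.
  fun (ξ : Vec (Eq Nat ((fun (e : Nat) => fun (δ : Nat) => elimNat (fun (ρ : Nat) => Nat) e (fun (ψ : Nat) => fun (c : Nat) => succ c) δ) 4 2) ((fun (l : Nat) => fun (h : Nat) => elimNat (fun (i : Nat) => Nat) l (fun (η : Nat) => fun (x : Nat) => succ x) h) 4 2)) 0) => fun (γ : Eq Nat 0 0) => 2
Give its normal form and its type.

resulting normal form:
  fun (ξ : Vec (Eq Nat 6 6) 0) => fun (e : Eq Nat 0 0) => 2
the term's type:
  Vec (Eq Nat 6 6) 0 -> Eq Nat 0 0 -> Nat
observation: contracting a beta-redex first, the term normalizes in 18 steps.


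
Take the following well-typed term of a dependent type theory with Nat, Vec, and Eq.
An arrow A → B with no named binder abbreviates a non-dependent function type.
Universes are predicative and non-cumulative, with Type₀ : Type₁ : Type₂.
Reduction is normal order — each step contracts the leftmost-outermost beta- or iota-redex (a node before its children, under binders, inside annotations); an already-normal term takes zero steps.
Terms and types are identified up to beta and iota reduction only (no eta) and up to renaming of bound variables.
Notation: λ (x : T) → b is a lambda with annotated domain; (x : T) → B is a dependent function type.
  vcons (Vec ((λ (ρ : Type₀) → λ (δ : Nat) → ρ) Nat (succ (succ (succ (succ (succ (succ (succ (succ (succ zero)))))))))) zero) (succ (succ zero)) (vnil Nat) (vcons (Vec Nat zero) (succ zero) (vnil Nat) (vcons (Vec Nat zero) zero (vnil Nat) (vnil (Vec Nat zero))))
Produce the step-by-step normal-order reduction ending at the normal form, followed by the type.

normal-order reduction sequence:
  vcons (Vec ((λ (ρ : Type₀) → λ (δ : Nat) → ρ) Nat (succ (succ (succ (succ (succ (succ (succ (succ (succ zero)))))))))) zero) (succ (succ zero)) (vnil Nat) (vcons (Vec Nat zero) (succ zero) (vnil Nat) (vcons (Vec Nat zero) zero (vnil Nat) (vnil (Vec Nat zero))))
  ~> vcons (Vec ((λ (ρ : Nat) → Nat) (succ (succ (succ (succ (succ (succ (succ (succ (succ zero)))))))))) zero) (succ (succ zero)) (vnil Nat) (vcons (Vec Nat zero) (succ zero) (vnil Nat) (vcons (Vec Nat zero) zero (vnil Nat) (vnil (Vec Nat zero))))
  ~> vcons (Vec Nat zero) (succ (succ zero)) (vnil Nat) (vcons (Vec Nat zero) (succ zero) (vnil Nat) (vcons (Vec Nat zero) zero (vnil Nat) (vnil (Vec Nat zero))))
type:
  Vec (Vec Nat zero) (succ (succ (succ zero)))


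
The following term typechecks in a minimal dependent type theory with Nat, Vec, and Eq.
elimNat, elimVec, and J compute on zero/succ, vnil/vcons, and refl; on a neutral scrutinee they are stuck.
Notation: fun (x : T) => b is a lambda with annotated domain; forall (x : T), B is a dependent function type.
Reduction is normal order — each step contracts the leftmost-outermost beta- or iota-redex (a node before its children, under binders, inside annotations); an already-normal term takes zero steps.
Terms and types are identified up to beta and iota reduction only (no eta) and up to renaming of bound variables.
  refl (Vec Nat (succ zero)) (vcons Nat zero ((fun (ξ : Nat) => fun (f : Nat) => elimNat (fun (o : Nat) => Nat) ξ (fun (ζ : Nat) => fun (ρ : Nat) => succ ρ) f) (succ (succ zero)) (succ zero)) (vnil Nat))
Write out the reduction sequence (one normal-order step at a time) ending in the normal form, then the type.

normal-order reduction sequence:
  refl (Vec Nat (succ zero)) (vcons Nat zero ((fun (ξ : Nat) => fun (f : Nat) => elimNat (fun (o : Nat) => Nat) ξ (fun (ζ : Nat) => fun (ρ : Nat) => succ ρ) f) (succ (succ zero)) (succ zero)) (vnil Nat))
  ~> refl (Vec Nat (succ zero)) (vcons Nat zero ((fun (ξ : Nat) => elimNat (fun (f : Nat) => Nat) (succ (succ zero)) (fun (o : Nat) => fun (ζ : Nat) => succ ζ) ξ) (succ zero)) (vnil Nat))
  ~> refl (Vec Nat (succ zero)) (vcons Nat zero (elimNat (fun (ξ : Nat) => Nat) (succ (succ zero)) (fun (f : Nat) => fun (o : Nat) => succ o) (succ zero)) (vnil Nat))
  ~> refl (Vec Nat (succ zero)) (vcons Nat zero ((fun (ξ : Nat) => fun (f : Nat) => succ f) zero (elimNat (fun (o : Nat) => Nat) (succ (succ zero)) (fun (ζ : Nat) => fun (ρ : Nat) => succ ρ) zero)) (vnil Nat))
  ~> refl (Vec Nat (succ zero)) (vcons Nat zero ((fun (ξ : Nat) => succ ξ) (elimNat (fun (f : Nat) => Nat) (succ (succ zero)) (fun (o : Nat) => fun (ζ : Nat) => succ ζ) zero)) (vnil Nat))
  ~> refl (Vec Nat (succ zero)) (vcons Nat zero (succ (elimNat (fun (ξ : Nat) => Nat) (succ (succ zero)) (fun (f : Nat) => fun (o : Nat) => succ o) zero)) (vnil Nat))
  ~> refl (Vec Nat (succ zero)) (vcons Nat zero (succ (succ (succ zero))) (vnil Nat))
the term's type:
  Eq (Vec Nat (succ zero)) (vcons Nat zero (succ (succ (succ zero))) (vnil Nat)) (vcons Nat zero (succ (succ (succ zero))) (vnil Nat))


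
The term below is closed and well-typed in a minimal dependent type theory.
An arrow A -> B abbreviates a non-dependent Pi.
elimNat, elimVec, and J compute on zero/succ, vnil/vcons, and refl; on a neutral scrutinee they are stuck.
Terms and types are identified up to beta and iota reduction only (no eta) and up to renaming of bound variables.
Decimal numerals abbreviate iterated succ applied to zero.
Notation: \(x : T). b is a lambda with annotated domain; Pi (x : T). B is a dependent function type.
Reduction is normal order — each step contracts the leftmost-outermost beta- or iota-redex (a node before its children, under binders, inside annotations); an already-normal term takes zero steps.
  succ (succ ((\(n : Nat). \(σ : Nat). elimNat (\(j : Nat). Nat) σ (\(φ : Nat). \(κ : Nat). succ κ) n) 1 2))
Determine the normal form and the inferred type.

resulting normal form:
  5
inferred type:
  Nat
observation: the term reaches its normal form after 6 normal-order steps.


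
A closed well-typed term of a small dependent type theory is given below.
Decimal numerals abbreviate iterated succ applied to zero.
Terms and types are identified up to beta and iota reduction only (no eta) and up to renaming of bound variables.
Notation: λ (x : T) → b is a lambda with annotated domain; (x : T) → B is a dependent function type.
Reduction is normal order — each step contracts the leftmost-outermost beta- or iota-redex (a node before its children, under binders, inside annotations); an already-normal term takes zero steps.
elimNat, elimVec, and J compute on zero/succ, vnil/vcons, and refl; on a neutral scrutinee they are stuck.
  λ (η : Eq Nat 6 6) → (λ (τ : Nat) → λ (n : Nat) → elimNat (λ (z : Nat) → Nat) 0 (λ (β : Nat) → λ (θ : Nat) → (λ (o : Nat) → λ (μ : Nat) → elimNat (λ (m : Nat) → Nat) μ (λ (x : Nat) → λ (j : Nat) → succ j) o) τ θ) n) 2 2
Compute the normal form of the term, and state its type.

reduced normal form:
  λ (η : Eq Nat 6 6) → 4
type:
  (η : Eq Nat 6 6) → Nat
observation: 27 normal-order steps normalize the term, beginning with a beta-redex.


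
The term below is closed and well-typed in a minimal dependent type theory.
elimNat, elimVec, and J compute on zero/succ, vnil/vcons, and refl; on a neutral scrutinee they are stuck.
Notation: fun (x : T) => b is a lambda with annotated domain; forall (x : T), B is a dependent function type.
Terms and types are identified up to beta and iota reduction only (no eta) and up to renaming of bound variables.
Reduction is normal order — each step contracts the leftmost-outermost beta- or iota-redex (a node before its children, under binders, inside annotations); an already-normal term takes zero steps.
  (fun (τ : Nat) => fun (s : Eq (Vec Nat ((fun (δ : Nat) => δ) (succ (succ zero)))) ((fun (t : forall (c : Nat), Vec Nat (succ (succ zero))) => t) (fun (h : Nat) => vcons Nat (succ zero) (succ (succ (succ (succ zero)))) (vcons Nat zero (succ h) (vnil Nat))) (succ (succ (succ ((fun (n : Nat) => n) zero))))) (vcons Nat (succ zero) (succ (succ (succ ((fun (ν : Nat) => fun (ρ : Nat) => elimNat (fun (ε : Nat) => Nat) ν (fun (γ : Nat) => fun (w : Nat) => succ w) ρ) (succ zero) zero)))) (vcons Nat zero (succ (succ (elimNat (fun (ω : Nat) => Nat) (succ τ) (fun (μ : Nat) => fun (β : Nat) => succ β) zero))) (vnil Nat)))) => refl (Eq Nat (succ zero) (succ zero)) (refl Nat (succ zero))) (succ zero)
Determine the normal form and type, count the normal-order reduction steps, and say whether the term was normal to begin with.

reduced normal form:
  fun (τ : Eq (Vec Nat (succ (succ zero))) (vcons Nat (succ zero) (succ (succ (succ (succ zero)))) (vcons Nat zero (succ (succ (succ (succ zero)))) (vnil Nat))) (vcons Nat (succ zero) (succ (succ (succ (succ zero)))) (vcons Nat zero (succ (succ (succ (succ zero)))) (vnil Nat)))) => refl (Eq Nat (succ zero) (succ zero)) (refl Nat (succ zero))
type:
  forall (τ : Eq (Vec Nat (succ (succ zero))) (vcons Nat (succ zero) (succ (succ (succ (succ zero)))) (vcons Nat zero (succ (succ (succ (succ zero)))) (vnil Nat))) (vcons Nat (succ zero) (succ (succ (succ (succ zero)))) (vcons Nat zero (succ (succ (succ (succ zero)))) (vnil Nat)))), Eq (Eq Nat (succ zero) (succ zero)) (refl Nat (succ zero)) (refl Nat (succ zero))
reduction steps (normal order): 9
already normal: no
first redex: a beta-redex


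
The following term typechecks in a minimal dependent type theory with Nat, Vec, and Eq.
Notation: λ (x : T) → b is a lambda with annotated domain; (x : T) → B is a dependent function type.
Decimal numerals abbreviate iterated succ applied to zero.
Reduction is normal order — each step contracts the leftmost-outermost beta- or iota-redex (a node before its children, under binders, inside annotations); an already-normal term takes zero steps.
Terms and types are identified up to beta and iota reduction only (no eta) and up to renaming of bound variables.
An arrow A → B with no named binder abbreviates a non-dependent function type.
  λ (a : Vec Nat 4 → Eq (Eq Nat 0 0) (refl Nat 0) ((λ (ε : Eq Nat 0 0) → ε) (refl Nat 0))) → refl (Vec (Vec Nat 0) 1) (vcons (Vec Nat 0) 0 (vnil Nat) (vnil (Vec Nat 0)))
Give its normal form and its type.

resulting normal form:
  λ (a : Vec Nat 4 → Eq (Eq Nat 0 0) (refl Nat 0) (refl Nat 0)) → refl (Vec (Vec Nat 0) 1) (vcons (Vec Nat 0) 0 (vnil Nat) (vnil (Vec Nat 0)))
type:
  (Vec Nat 4 → Eq (Eq Nat 0 0) (refl Nat 0) (refl Nat 0)) → Eq (Vec (Vec Nat 0) 1) (vcons (Vec Nat 0) 0 (vnil Nat) (vnil (Vec Nat 0))) (vcons (Vec Nat 0) 0 (vnil Nat) (vnil (Vec Nat 0)))


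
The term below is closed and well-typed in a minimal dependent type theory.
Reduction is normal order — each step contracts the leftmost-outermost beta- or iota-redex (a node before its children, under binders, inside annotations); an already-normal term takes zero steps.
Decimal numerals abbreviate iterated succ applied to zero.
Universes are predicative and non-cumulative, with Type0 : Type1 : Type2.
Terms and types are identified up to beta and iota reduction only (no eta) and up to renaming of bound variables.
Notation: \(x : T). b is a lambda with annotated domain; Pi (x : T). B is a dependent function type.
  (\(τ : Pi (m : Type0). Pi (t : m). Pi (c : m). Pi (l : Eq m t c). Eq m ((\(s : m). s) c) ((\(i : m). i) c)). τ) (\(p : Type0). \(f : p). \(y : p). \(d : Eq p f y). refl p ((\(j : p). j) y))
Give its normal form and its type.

normal form:
  \(τ : Type0). \(m : τ). \(t : τ). \(c : Eq τ m t). refl τ t
inferred type:
  Pi (τ : Type0). Pi (m : τ). Pi (t : τ). Pi (c : Eq τ m t). Eq τ t t
observation: the term reaches its normal form after 2 normal-order steps.


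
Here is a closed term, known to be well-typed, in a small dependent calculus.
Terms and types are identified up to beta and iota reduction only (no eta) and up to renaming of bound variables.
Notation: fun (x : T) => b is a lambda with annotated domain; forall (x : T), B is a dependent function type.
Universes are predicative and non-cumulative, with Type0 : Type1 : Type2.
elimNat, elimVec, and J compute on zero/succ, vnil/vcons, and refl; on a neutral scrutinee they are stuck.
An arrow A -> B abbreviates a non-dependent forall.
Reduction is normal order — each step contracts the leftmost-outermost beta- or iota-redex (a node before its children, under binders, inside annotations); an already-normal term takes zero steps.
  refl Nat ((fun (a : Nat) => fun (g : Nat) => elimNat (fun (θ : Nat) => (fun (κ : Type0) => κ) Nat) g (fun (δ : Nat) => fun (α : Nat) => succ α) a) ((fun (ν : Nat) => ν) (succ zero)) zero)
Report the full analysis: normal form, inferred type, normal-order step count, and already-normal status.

reduced normal form:
  refl Nat (succ zero)
inferred type:
  Eq Nat (succ zero) (succ zero)
steps to reach normal form (normal order): 8
term was already normal: no
first redex: a beta-redex


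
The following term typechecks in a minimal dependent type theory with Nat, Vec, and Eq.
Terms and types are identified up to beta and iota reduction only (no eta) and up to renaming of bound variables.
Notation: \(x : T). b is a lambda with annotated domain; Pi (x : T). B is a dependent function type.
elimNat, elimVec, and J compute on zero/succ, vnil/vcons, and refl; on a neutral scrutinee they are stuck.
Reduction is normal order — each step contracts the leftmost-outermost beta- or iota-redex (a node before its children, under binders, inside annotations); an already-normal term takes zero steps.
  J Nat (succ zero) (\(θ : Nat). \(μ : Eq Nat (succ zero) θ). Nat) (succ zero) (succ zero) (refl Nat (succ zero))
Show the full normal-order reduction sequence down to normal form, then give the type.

normal-order reduction:
  J Nat (succ zero) (\(θ : Nat). \(μ : Eq Nat (succ zero) θ). Nat) (succ zero) (succ zero) (refl Nat (succ zero))
  ~> succ zero
inferred type:
  Nat


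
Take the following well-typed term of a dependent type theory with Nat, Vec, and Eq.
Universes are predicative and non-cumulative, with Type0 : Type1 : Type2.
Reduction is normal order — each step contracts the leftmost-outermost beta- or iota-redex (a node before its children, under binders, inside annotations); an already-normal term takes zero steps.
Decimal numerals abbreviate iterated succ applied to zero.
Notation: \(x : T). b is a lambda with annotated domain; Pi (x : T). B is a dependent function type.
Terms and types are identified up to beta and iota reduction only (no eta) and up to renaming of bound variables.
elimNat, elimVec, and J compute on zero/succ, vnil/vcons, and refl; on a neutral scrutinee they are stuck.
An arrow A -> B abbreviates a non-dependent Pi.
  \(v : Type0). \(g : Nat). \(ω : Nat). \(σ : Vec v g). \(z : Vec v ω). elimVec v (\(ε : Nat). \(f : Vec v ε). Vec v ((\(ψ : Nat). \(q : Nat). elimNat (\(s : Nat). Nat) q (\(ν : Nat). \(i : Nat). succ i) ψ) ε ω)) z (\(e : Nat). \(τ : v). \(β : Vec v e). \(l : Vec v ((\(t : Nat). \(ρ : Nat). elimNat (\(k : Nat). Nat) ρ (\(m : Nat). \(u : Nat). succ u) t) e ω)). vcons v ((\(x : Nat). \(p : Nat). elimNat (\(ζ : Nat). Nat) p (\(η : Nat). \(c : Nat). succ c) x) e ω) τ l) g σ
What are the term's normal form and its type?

resulting normal form:
  \(v : Type0). \(g : Nat). \(ω : Nat). \(σ : Vec v g). \(z : Vec v ω). elimVec v (\(ε : Nat). \(f : Vec v ε). Vec v (elimNat (\(ψ : Nat). Nat) ω (\(q : Nat). \(s : Nat). succ s) ε)) z (\(ν : Nat). \(i : v). \(e : Vec v ν). \(τ : Vec v (elimNat (\(β : Nat). Nat) ω (\(l : Nat). \(t : Nat). succ t) ν)). vcons v (elimNat (\(ρ : Nat). Nat) ω (\(k : Nat). \(m : Nat). succ m) ν) i τ) g σ
inferred type:
  Pi (v : Type0). Pi (g : Nat). Pi (ω : Nat). Vec v g -> Vec v ω -> Vec v (elimNat (\(σ : Nat). Nat) ω (\(z : Nat). \(ε : Nat). succ ε) g)
observation: the leftmost-outermost redex is a beta-redex, and normalization takes 6 steps.


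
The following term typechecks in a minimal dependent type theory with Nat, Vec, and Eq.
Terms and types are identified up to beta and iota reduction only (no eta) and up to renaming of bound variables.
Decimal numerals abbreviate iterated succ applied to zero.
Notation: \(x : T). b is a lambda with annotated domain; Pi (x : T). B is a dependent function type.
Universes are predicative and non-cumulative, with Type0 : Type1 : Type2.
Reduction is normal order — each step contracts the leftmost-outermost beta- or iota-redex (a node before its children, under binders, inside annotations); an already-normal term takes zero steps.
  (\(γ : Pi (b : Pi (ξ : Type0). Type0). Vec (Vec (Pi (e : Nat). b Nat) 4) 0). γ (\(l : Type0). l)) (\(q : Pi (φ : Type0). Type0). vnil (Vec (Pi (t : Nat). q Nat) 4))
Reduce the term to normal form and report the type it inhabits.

resulting normal form:
  vnil (Vec (Pi (γ : Nat). Nat) 4)
type:
  Vec (Vec (Pi (γ : Nat). Nat) 4) 0


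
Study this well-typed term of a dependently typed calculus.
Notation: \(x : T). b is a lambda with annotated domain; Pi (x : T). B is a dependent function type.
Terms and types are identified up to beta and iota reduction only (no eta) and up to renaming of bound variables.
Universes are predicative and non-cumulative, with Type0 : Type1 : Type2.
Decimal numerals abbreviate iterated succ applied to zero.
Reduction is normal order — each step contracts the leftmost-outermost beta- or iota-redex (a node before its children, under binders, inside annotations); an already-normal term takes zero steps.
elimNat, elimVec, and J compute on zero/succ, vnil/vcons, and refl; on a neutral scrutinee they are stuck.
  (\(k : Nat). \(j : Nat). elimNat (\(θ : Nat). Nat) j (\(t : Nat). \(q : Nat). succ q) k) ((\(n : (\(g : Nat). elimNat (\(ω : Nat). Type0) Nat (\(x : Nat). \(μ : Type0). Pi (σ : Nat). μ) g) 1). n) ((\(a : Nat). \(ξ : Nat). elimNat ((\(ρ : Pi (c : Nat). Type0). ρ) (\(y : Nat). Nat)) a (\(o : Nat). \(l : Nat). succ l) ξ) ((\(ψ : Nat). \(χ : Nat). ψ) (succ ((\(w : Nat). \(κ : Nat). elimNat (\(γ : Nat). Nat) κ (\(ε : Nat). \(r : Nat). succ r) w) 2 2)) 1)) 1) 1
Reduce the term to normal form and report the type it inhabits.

resulting normal form:
  7
inferred type:
  Nat


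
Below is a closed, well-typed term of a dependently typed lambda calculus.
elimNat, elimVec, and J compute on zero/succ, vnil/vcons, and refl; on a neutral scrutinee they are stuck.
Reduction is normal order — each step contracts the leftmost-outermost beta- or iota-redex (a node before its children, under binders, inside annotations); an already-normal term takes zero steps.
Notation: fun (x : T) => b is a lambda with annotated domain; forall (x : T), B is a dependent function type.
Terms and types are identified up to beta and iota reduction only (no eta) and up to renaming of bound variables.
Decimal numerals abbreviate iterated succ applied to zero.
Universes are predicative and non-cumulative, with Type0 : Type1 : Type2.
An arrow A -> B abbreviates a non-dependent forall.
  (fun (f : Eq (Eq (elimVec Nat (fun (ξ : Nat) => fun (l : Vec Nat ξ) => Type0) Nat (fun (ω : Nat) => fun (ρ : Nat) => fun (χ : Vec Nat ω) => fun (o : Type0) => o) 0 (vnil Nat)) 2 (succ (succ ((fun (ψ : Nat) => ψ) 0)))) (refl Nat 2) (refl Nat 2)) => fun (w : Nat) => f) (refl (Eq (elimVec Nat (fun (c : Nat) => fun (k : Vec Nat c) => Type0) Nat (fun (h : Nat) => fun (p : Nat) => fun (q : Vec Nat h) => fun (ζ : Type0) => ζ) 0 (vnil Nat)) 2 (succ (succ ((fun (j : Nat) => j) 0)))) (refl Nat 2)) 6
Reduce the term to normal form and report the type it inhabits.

reduced normal form:
  refl (Eq Nat 2 2) (refl Nat 2)
the term's type:
  Eq (Eq Nat 2 2) (refl Nat 2) (refl Nat 2)
observation: the term reaches its normal form after 4 normal-order steps.


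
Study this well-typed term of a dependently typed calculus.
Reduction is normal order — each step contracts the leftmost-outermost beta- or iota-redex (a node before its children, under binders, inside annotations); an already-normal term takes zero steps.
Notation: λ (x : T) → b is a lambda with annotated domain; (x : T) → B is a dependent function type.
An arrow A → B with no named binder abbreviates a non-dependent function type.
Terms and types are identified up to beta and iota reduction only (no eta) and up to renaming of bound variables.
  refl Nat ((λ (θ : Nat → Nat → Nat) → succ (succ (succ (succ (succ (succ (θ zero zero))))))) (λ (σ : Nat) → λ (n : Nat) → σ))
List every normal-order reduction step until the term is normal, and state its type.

normal-order reduction:
  refl Nat ((λ (θ : Nat → Nat → Nat) → succ (succ (succ (succ (succ (succ (θ zero zero))))))) (λ (σ : Nat) → λ (n : Nat) → σ))
  ~> refl Nat (succ (succ (succ (succ (succ (succ ((λ (θ : Nat) → λ (σ : Nat) → θ) zero zero)))))))
  ~> refl Nat (succ (succ (succ (succ (succ (succ ((λ (θ : Nat) → zero) zero)))))))
  ~> refl Nat (succ (succ (succ (succ (succ (succ zero))))))
the term's type:
  Eq Nat (succ (succ (succ (succ (succ (succ zero)))))) (succ (succ (succ (succ (succ (succ zero))))))


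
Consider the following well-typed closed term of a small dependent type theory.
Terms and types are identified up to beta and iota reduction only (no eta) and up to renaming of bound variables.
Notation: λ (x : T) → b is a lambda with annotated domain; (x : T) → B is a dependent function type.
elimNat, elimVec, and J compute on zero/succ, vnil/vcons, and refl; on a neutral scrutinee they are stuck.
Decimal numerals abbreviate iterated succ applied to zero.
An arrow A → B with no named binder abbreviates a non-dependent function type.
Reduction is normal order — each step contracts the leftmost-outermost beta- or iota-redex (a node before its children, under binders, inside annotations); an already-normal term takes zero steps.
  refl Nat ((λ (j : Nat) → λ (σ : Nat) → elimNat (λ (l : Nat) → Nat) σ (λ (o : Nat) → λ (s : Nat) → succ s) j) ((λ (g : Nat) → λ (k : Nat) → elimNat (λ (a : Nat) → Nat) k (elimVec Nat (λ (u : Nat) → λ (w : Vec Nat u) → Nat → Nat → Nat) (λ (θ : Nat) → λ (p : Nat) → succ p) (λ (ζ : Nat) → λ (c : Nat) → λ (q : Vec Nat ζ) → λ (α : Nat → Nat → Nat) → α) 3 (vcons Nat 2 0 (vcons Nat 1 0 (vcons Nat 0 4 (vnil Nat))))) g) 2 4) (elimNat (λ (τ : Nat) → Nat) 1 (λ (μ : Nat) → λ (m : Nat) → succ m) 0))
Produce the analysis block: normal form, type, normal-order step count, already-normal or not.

resulting normal form:
  refl Nat 7
inferred type:
  Eq Nat 7 7
reduction steps (normal order): 63
started in normal form: no
first contracted redex: a beta-redex


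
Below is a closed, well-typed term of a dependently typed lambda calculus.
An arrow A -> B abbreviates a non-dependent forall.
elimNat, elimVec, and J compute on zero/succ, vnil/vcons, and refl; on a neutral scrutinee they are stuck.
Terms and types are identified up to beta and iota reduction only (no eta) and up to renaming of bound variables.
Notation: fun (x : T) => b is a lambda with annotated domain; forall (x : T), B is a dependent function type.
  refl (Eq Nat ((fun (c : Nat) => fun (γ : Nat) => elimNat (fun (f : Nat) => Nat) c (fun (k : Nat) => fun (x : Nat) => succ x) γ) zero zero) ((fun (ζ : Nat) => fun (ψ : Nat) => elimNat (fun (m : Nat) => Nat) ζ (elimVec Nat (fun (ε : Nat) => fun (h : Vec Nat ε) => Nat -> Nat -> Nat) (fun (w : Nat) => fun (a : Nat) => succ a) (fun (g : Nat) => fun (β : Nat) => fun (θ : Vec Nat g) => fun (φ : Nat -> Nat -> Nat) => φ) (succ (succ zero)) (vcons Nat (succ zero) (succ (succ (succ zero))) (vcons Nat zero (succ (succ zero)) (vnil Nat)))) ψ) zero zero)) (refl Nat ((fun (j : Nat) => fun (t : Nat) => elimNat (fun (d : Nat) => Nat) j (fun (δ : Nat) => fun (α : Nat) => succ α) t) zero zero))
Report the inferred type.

the term's type:
  Eq (Eq Nat zero zero) (refl Nat zero) (refl Nat zero)


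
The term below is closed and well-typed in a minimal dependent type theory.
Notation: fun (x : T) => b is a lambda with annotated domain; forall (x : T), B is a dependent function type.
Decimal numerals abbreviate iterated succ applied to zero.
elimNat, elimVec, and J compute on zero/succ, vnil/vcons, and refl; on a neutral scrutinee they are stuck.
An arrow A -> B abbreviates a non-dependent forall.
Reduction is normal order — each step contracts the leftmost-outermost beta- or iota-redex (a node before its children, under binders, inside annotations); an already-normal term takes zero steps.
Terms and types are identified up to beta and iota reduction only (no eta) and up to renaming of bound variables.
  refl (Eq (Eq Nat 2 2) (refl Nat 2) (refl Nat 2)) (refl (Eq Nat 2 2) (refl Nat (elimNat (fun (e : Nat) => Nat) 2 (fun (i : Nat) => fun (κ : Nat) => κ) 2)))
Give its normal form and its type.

normal form:
  refl (Eq (Eq Nat 2 2) (refl Nat 2) (refl Nat 2)) (refl (Eq Nat 2 2) (refl Nat 2))
the term's type:
  Eq (Eq (Eq Nat 2 2) (refl Nat 2) (refl Nat 2)) (refl (Eq Nat 2 2) (refl Nat 2)) (refl (Eq Nat 2 2) (refl Nat 2))
observation: the term reaches its normal form after 7 normal-order steps.


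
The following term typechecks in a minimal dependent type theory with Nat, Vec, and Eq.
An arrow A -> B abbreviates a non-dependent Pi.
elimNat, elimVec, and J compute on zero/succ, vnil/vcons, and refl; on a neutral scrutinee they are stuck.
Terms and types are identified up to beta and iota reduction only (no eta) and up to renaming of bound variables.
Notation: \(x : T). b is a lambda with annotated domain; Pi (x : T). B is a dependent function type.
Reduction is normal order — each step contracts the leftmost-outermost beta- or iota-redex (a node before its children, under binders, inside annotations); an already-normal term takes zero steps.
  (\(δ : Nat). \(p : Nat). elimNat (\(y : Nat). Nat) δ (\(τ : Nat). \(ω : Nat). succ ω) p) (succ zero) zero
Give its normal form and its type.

normal form:
  succ zero
the term's type:
  Nat


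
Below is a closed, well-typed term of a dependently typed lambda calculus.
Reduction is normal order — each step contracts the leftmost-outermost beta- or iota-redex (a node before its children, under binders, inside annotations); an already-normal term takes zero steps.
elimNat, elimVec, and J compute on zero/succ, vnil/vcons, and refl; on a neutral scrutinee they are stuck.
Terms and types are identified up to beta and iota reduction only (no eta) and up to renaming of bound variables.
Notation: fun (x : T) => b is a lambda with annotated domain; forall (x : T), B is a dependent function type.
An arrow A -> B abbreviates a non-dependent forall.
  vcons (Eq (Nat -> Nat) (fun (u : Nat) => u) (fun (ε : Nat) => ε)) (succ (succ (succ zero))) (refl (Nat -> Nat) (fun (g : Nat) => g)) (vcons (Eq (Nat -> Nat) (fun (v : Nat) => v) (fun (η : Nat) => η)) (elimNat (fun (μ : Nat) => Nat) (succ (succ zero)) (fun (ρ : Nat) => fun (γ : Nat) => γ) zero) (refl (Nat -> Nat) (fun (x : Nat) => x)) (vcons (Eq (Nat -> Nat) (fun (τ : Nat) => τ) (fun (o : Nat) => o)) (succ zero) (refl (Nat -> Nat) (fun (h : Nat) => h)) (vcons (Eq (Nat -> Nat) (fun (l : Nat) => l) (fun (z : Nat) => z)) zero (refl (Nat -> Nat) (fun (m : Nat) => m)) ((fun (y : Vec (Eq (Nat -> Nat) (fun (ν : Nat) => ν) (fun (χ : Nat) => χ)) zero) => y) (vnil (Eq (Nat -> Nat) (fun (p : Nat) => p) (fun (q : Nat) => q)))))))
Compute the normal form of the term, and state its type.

resulting normal form:
  vcons (Eq (Nat -> Nat) (fun (u : Nat) => u) (fun (ε : Nat) => ε)) (succ (succ (succ zero))) (refl (Nat -> Nat) (fun (g : Nat) => g)) (vcons (Eq (Nat -> Nat) (fun (v : Nat) => v) (fun (η : Nat) => η)) (succ (succ zero)) (refl (Nat -> Nat) (fun (μ : Nat) => μ)) (vcons (Eq (Nat -> Nat) (fun (ρ : Nat) => ρ) (fun (γ : Nat) => γ)) (succ zero) (refl (Nat -> Nat) (fun (x : Nat) => x)) (vcons (Eq (Nat -> Nat) (fun (τ : Nat) => τ) (fun (o : Nat) => o)) zero (refl (Nat -> Nat) (fun (h : Nat) => h)) (vnil (Eq (Nat -> Nat) (fun (l : Nat) => l) (fun (z : Nat) => z))))))
inferred type:
  Vec (Eq (Nat -> Nat) (fun (u : Nat) => u) (fun (ε : Nat) => ε)) (succ (succ (succ (succ zero))))
observation: reduction starts at an elimNat iota-redex, and 2 normal-order steps reach the normal form.


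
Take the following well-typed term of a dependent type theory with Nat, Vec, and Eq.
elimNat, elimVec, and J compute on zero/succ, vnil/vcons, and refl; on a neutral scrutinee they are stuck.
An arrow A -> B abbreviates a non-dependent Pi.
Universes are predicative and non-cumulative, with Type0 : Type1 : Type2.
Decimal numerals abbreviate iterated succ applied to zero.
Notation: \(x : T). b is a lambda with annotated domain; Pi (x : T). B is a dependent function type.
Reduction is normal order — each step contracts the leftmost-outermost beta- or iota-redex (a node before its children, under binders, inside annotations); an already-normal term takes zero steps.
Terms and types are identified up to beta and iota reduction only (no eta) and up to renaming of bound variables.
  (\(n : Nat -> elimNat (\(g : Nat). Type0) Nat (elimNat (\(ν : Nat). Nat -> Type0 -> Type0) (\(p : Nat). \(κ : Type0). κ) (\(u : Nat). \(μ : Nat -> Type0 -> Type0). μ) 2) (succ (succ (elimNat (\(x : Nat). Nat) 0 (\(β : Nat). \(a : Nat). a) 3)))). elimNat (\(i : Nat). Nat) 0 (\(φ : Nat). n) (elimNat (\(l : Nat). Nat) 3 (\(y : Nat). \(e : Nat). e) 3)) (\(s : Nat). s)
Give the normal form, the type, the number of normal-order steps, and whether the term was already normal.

normal form:
  0
the term's type:
  Nat
normal-order step count: 21
already normal: no
first contracted redex: a beta-redex
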